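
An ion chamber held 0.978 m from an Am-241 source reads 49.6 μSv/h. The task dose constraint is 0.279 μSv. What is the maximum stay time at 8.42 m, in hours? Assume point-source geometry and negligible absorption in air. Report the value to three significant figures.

Using I₁d₁² = I₂d₂², rate at 8.42 m:
(0.978/8.42)² = 0.01349, so 49.6 × 0.01349 = 0.6691 μSv/h.
Stay time = 0.279 μSv ÷ 0.6691 μSv/h = 0.4170 h.

0.417 h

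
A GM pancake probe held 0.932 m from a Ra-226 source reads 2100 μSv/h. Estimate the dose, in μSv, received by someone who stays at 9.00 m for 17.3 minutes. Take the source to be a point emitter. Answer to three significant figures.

6.49 μSv

Using I₁d₁² = I₂d₂², rate at 9.00 m:
2100 × (0.932/9.00)² = 2100 × 0.01072 = 22.51 μSv/h.
Dose = rate × time = 22.51 μSv/h × 0.2883 h = 6.490 μSv.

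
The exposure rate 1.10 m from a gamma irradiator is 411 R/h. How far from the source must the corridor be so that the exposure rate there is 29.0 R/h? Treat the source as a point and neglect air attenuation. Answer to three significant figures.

By the inverse-square law, d₂ = d₁·√(I₁/I₂).
I₁/I₂ = 411/29.0 = 14.17, so d₂ = 1.10 × √14.17 = 4.141 m.

4.14 m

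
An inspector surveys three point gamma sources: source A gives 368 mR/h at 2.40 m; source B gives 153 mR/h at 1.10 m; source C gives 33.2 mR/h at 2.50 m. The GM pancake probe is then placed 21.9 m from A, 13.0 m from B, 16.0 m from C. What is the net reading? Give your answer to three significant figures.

6.33 mR/h

Each source contributes Iᵢ·(dᵢ/rᵢ)²; contributions add.
A: 368 × (2.40/21.9)² = 4.420 mR/h
B: 153 × (1.10/13.0)² = 1.095 mR/h
C: 33.2 × (2.50/16.0)² = 0.8105 mR/h
Total = 4.420 + 1.095 + 0.8105 = 6.325 mR/h.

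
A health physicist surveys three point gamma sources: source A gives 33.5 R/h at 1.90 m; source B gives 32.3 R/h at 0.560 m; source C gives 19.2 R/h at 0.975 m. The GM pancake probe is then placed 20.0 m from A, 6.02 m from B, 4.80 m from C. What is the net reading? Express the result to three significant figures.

Each source contributes Iᵢ·(dᵢ/rᵢ)²; contributions add.
A: 33.5 × (1.90/20.0)² = 0.3023 R/h
B: 32.3 × (0.560/6.02)² = 0.2795 R/h
C: 19.2 × (0.975/4.80)² = 0.7922 R/h
Total = 0.3023 + 0.2795 + 0.7922 = 1.374 R/h.

1.37 R/h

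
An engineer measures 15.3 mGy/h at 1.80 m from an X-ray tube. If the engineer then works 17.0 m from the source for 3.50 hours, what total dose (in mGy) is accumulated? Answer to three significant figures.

Since intensity falls as 1/r², rate at 17.0 m:
15.3 × (1.80/17.0)² = 15.3 × 0.01121 = 0.1715 mGy/h.
Dose = rate × time = 0.1715 mGy/h × 3.500 h = 0.6003 mGy.

0.600 mGy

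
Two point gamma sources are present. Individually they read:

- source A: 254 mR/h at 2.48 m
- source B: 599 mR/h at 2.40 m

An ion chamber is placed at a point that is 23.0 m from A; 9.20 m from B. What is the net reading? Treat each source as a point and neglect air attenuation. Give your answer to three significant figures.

43.7 mR/h

By superposition, sum each source's inverse-square contribution:
A: 254 × (2.48/23.0)² = 2.953 mR/h
B: 599 × (2.40/9.20)² = 40.76 mR/h
Total = 2.953 + 40.76 = 43.71 mR/h.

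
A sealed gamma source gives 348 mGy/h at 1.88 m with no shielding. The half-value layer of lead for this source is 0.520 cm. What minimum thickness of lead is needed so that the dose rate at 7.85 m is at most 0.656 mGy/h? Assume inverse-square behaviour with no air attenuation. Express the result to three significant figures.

At 7.85 m, distance alone gives (1.88/7.85)² = 0.05736, so 348 × 0.05736 = 19.96 mGy/h.
Further attenuation needed: 19.96/0.656 = 30.43.
n = log₂(30.43) = 4.927 half-value layers.
Thickness = 4.927 × 0.520 cm = 2.562 cm.

2.56 cm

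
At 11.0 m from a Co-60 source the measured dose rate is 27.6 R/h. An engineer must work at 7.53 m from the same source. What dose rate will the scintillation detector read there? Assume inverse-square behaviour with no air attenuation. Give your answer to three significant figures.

58.9 R/h

Using I₁d₁² = I₂d₂², scaling from 11.0 m to 7.53 m:
27.6 × (11.0/7.53)² = 27.6 × 2.134 = 58.90 R/h.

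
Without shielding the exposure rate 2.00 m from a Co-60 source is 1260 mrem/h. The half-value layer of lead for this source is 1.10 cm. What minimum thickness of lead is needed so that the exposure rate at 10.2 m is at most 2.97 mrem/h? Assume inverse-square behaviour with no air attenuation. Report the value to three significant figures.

At 10.2 m, distance alone gives (2.00/10.2)² = 0.03845, so 1260 × 0.03845 = 48.45 mrem/h.
Further attenuation needed: 48.45/2.97 = 16.31.
n = log₂(16.31) = 4.028 half-value layers.
Thickness = 4.028 × 1.10 cm = 4.431 cm.

4.43 cm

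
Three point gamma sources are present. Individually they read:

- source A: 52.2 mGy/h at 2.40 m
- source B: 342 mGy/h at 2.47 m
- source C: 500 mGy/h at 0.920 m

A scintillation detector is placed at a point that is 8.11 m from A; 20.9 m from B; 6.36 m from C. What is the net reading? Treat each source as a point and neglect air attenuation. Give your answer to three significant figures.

By superposition, sum each source's inverse-square contribution:
A: 52.2 × (2.40/8.11)² = 4.571 mGy/h
B: 342 × (2.47/20.9)² = 4.777 mGy/h
C: 500 × (0.920/6.36)² = 10.46 mGy/h
Total = 4.571 + 4.777 + 10.46 = 19.81 mGy/h.

19.8 mGy/h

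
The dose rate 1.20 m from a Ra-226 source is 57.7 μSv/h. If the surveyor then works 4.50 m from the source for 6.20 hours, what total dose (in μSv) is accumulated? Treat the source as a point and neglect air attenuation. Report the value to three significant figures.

By the inverse-square law, rate at 4.50 m:
(1.20/4.50)² = 0.07111, so 57.7 × 0.07111 = 4.103 μSv/h.
Dose = rate × time = 4.103 μSv/h × 6.200 h = 25.44 μSv.

25.4 μSv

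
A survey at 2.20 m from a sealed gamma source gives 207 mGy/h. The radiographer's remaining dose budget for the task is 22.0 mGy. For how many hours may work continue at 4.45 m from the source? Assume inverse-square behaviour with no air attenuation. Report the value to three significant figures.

0.435 h

Using I₁d₁² = I₂d₂², rate at 4.45 m:
207 × (2.20/4.45)² = 207 × 0.2444 = 50.59 mGy/h.
Stay time = 22.0 mGy ÷ 50.59 mGy/h = 0.4349 h.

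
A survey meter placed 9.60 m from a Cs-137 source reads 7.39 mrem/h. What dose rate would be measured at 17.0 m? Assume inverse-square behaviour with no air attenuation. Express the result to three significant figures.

2.36 mrem/h

Intensity scales as (d₁/d₂)², so scaling from 9.60 m to 17.0 m:
(9.60/17.0)² = 0.3189, so 7.39 × 0.3189 = 2.357 mrem/h.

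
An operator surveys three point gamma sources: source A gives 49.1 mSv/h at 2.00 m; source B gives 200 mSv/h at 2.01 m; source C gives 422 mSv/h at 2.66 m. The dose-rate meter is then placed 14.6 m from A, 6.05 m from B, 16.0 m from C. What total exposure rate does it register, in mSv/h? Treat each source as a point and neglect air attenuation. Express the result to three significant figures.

34.7 mSv/h

By superposition, sum each source's inverse-square contribution:
A: 49.1 × (2.00/14.6)² = 0.9214 mSv/h
B: 200 × (2.01/6.05)² = 22.08 mSv/h
C: 422 × (2.66/16.0)² = 11.66 mSv/h
Total = 0.9214 + 22.08 + 11.66 = 34.66 mSv/h.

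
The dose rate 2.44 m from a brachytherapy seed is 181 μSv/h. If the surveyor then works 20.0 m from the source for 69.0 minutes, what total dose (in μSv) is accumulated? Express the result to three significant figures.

Using I₁d₁² = I₂d₂², rate at 20.0 m:
(2.44/20.0)² = 0.01488, so 181 × 0.01488 = 2.693 μSv/h.
Dose = rate × time = 2.693 μSv/h × 1.150 h = 3.097 μSv.

3.10 μSv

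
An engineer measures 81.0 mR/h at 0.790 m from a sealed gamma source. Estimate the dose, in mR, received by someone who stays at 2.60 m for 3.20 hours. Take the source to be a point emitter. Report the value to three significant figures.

Since intensity falls as 1/r², rate at 2.60 m:
81.0 × (0.790/2.60)² = 81.0 × 0.09232 = 7.478 mR/h.
Dose = rate × time = 7.478 mR/h × 3.200 h = 23.93 mR.

23.9 mR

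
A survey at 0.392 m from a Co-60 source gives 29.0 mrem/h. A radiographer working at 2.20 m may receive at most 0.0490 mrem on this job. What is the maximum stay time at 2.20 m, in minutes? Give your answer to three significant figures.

Intensity scales as (d₁/d₂)², so rate at 2.20 m:
(0.392/2.20)² = 0.03175, so 29.0 × 0.03175 = 0.9207 mrem/h.
Stay time = 0.0490 mrem ÷ 0.9207 mrem/h = 0.05322 h = 3.193 min.

3.19 min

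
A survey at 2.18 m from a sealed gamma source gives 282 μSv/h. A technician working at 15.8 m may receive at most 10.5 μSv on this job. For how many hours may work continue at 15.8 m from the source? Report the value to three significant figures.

1.96 h

Applying the 1/r² law, rate at 15.8 m:
(2.18/15.8)² = 0.01904, so 282 × 0.01904 = 5.369 μSv/h.
Stay time = 10.5 μSv ÷ 5.369 μSv/h = 1.956 h.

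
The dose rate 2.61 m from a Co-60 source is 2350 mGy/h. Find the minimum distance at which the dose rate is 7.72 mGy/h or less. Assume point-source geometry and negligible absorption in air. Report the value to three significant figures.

Since intensity falls as 1/r², d₂ = d₁·√(I₁/I₂).
I₁/I₂ = 2350/7.72 = 304.4, so d₂ = 2.61 × √304.4 = 45.54 m.

45.5 m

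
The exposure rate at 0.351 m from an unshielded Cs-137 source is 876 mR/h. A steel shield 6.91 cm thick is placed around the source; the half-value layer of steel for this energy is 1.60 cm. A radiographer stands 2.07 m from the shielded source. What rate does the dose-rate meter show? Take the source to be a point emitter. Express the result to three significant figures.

Distance alone: (0.351/2.07)² = 0.02875, so 876 × 0.02875 = 25.19 mR/h.
Shield: 6.91/1.60 = 4.319 half-value layers → attenuation 2^(−4.319) = 0.05010.
Combined: 25.19 × 0.05010 = 1.262 mR/h.

1.26 mR/h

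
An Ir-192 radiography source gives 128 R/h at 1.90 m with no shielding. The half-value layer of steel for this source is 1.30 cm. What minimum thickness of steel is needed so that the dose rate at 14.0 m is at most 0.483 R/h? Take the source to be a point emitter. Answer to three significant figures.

At 14.0 m, distance alone gives 128 × (1.90/14.0)² = 128 × 0.01842 = 2.358 R/h.
Further attenuation needed: 2.358/0.483 = 4.882.
n = log₂(4.882) = 2.287 half-value layers.
Thickness = 2.287 × 1.30 cm = 2.973 cm.

2.97 cm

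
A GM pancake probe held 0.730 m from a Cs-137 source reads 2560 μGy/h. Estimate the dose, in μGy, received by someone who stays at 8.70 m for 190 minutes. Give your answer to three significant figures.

Applying the 1/r² law, rate at 8.70 m:
(0.730/8.70)² = 0.007041, so 2560 × 0.007041 = 18.02 μGy/h.
Dose = rate × time = 18.02 μGy/h × 3.167 h = 57.07 μGy.

57.1 μGy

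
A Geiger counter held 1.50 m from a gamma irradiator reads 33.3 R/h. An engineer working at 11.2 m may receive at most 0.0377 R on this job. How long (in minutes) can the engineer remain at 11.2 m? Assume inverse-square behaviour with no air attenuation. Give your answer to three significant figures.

Using I₁d₁² = I₂d₂², rate at 11.2 m:
33.3 × (1.50/11.2)² = 33.3 × 0.01794 = 0.5974 R/h.
Stay time = 0.0377 R ÷ 0.5974 R/h = 0.06311 h = 3.787 min.

3.79 min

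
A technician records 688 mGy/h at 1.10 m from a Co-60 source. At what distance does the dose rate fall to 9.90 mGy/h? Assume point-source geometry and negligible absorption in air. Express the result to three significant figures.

9.17 m

Using I₁d₁² = I₂d₂², d₂ = d₁·√(I₁/I₂).
I₁/I₂ = 688/9.90 = 69.49, so d₂ = 1.10 × √69.49 = 9.170 m.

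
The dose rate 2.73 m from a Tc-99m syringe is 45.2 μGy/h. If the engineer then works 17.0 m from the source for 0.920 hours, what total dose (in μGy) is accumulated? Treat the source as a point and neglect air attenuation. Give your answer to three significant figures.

1.07 μGy

Using I₁d₁² = I₂d₂², rate at 17.0 m:
(2.73/17.0)² = 0.02579, so 45.2 × 0.02579 = 1.166 μGy/h.
Dose = rate × time = 1.166 μGy/h × 0.9200 h = 1.073 μGy.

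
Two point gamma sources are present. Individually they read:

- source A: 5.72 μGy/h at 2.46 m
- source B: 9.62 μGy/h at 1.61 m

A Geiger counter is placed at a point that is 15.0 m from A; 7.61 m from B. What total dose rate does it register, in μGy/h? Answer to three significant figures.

Each source contributes Iᵢ·(dᵢ/rᵢ)²; contributions add.
A: 5.72 × (2.46/15.0)² = 0.1538 μGy/h
B: 9.62 × (1.61/7.61)² = 0.4306 μGy/h
Total = 0.1538 + 0.4306 = 0.5844 μGy/h.

0.584 μGy/h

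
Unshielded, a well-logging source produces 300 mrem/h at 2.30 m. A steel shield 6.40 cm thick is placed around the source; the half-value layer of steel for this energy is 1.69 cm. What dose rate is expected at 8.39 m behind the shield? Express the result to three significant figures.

1.63 mrem/h

Distance alone: 300 × (2.30/8.39)² = 300 × 0.07515 = 22.54 mrem/h.
Shield: 6.40/1.69 = 3.787 half-value layers → attenuation 2^(−3.787) = 0.07244.
Combined: 22.54 × 0.07244 = 1.633 mrem/h.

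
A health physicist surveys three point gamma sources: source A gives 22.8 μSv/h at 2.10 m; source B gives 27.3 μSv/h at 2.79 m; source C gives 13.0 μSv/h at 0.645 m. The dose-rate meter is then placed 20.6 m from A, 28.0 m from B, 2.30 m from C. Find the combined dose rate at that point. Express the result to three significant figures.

1.53 μSv/h

Each source contributes Iᵢ·(dᵢ/rᵢ)²; contributions add.
A: 22.8 × (2.10/20.6)² = 0.2369 μSv/h
B: 27.3 × (2.79/28.0)² = 0.2711 μSv/h
C: 13.0 × (0.645/2.30)² = 1.022 μSv/h
Total = 0.2369 + 0.2711 + 1.022 = 1.530 μSv/h.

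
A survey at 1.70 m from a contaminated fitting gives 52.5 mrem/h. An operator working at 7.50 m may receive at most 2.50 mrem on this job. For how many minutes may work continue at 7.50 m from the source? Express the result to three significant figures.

55.6 min

By the inverse-square law, rate at 7.50 m:
52.5 × (1.70/7.50)² = 52.5 × 0.05138 = 2.697 mrem/h.
Stay time = 2.50 mrem ÷ 2.697 mrem/h = 0.9270 h = 55.62 min.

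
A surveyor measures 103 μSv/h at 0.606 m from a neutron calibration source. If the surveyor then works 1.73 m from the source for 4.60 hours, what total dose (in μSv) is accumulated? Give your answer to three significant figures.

58.1 μSv

Intensity scales as (d₁/d₂)², so rate at 1.73 m:
103 × (0.606/1.73)² = 103 × 0.1227 = 12.64 μSv/h.
Dose = rate × time = 12.64 μSv/h × 4.600 h = 58.14 μSv.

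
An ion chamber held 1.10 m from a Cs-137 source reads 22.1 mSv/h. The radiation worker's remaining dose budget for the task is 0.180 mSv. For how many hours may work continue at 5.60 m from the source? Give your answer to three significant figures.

0.211 h

By the inverse-square law, rate at 5.60 m:
(1.10/5.60)² = 0.03858, so 22.1 × 0.03858 = 0.8526 mSv/h.
Stay time = 0.180 mSv ÷ 0.8526 mSv/h = 0.2111 h.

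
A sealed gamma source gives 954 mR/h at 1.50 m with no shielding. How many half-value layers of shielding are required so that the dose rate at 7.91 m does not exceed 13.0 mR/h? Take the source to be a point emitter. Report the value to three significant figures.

At 7.91 m, distance alone gives 954 × (1.50/7.91)² = 954 × 0.03596 = 34.31 mR/h.
Further attenuation needed: 34.31/13.0 = 2.639.
n = log₂(2.639) = 1.400 half-value layers.

1.40 half-value layers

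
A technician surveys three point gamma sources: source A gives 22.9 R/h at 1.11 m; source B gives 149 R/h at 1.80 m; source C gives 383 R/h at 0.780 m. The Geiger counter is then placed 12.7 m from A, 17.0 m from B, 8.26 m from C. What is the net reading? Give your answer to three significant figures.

Each source contributes Iᵢ·(dᵢ/rᵢ)²; contributions add.
A: 22.9 × (1.11/12.7)² = 0.1749 R/h
B: 149 × (1.80/17.0)² = 1.670 R/h
C: 383 × (0.780/8.26)² = 3.415 R/h
Total = 0.1749 + 1.670 + 3.415 = 5.260 R/h.

5.26 R/h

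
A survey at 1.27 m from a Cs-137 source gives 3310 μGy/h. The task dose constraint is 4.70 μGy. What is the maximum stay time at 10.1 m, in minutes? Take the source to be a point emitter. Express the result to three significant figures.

5.39 min

Applying the 1/r² law, rate at 10.1 m:
(1.27/10.1)² = 0.01581, so 3310 × 0.01581 = 52.33 μGy/h.
Stay time = 4.70 μGy ÷ 52.33 μGy/h = 0.08981 h = 5.389 min.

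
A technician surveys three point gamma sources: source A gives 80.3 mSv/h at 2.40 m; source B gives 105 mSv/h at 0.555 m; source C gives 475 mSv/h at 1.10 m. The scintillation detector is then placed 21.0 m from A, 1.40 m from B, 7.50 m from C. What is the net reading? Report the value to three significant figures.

27.8 mSv/h

Each source contributes Iᵢ·(dᵢ/rᵢ)²; contributions add.
A: 80.3 × (2.40/21.0)² = 1.049 mSv/h
B: 105 × (0.555/1.40)² = 16.50 mSv/h
C: 475 × (1.10/7.50)² = 10.22 mSv/h
Total = 1.049 + 16.50 + 10.22 = 27.77 mSv/h.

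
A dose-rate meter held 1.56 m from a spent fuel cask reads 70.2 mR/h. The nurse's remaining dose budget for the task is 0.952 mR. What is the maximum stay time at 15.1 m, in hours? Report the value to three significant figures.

1.27 h

By the inverse-square law, rate at 15.1 m:
70.2 × (1.56/15.1)² = 70.2 × 0.01067 = 0.7490 mR/h.
Stay time = 0.952 mR ÷ 0.7490 mR/h = 1.271 h.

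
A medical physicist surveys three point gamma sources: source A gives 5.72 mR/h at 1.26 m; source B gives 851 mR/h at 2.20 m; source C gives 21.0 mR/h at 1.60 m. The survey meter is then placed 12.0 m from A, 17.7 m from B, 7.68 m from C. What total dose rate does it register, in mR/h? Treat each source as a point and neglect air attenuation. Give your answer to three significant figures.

14.1 mR/h

Each source contributes Iᵢ·(dᵢ/rᵢ)²; contributions add.
A: 5.72 × (1.26/12.0)² = 0.06306 mR/h
B: 851 × (2.20/17.7)² = 13.15 mR/h
C: 21.0 × (1.60/7.68)² = 0.9115 mR/h
Total = 0.06306 + 13.15 + 0.9115 = 14.12 mR/h.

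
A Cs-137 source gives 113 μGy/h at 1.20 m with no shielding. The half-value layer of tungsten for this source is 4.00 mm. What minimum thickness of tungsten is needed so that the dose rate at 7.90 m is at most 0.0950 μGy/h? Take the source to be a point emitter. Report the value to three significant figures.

At 7.90 m, distance alone gives (1.20/7.90)² = 0.02307, so 113 × 0.02307 = 2.607 μGy/h.
Further attenuation needed: 2.607/0.0950 = 27.44.
n = log₂(27.44) = 4.778 half-value layers.
Thickness = 4.778 × 4.00 mm = 19.11 mm.

19.1 mm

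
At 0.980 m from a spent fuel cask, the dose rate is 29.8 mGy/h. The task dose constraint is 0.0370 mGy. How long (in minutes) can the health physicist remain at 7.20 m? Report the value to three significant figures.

4.02 min

Using I₁d₁² = I₂d₂², rate at 7.20 m:
29.8 × (0.980/7.20)² = 29.8 × 0.01853 = 0.5522 mGy/h.
Stay time = 0.0370 mGy ÷ 0.5522 mGy/h = 0.06700 h = 4.020 min.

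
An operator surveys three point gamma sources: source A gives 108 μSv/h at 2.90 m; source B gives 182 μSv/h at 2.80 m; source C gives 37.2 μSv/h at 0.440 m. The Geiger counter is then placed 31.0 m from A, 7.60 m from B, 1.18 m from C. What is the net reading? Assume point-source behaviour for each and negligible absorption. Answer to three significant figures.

30.8 μSv/h

By superposition, sum each source's inverse-square contribution:
A: 108 × (2.90/31.0)² = 0.9451 μSv/h
B: 182 × (2.80/7.60)² = 24.70 μSv/h
C: 37.2 × (0.440/1.18)² = 5.172 μSv/h
Total = 0.9451 + 24.70 + 5.172 = 30.82 μSv/h.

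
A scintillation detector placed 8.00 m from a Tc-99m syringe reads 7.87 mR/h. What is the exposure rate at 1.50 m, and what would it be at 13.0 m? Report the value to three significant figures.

Using I₁d₁² = I₂d₂²,
At 1.50 m: 7.87 × (8.00/1.50)² = 7.87 × 28.44 = 223.8 mR/h
At 13.0 m: 223.8 × (1.50/13.0)² = 223.8 × 0.01331 = 2.979 mR/h.

224 mR/h; 2.98 mR/h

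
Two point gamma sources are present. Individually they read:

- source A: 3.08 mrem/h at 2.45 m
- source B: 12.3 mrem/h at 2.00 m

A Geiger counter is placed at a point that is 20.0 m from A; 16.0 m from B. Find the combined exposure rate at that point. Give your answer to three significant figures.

0.238 mrem/h

By superposition, sum each source's inverse-square contribution:
A: 3.08 × (2.45/20.0)² = 0.04622 mrem/h
B: 12.3 × (2.00/16.0)² = 0.1922 mrem/h
Total = 0.04622 + 0.1922 = 0.2384 mrem/h.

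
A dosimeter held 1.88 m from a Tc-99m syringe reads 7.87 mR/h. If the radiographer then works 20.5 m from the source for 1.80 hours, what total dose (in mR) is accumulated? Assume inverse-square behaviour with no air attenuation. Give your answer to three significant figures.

Using I₁d₁² = I₂d₂², rate at 20.5 m:
(1.88/20.5)² = 0.008410, so 7.87 × 0.008410 = 0.06619 mR/h.
Dose = rate × time = 0.06619 mR/h × 1.800 h = 0.1191 mR.

0.119 mR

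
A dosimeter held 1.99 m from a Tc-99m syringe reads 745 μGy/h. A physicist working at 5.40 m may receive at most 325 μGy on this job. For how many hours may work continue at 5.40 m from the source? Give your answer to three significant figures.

Since intensity falls as 1/r², rate at 5.40 m:
(1.99/5.40)² = 0.1358, so 745 × 0.1358 = 101.2 μGy/h.
Stay time = 325 μGy ÷ 101.2 μGy/h = 3.211 h.

3.21 h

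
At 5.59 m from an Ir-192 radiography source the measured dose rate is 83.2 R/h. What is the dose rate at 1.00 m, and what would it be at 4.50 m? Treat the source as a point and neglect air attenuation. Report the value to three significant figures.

2600 R/h; 128 R/h

Intensity scales as (d₁/d₂)², so
At 1.00 m: (5.59/1.00)² = 31.25, so 83.2 × 31.25 = 2600 R/h
At 4.50 m: (1.00/4.50)² = 0.04938, so 2600 × 0.04938 = 128.4 R/h.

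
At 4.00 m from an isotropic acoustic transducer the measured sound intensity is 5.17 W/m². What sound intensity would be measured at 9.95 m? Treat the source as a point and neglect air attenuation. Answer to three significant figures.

Since intensity falls as 1/r², scaling from 4.00 m to 9.95 m:
(4.00/9.95)² = 0.1616, so 5.17 × 0.1616 = 0.8355 W/m².

0.836 W/m²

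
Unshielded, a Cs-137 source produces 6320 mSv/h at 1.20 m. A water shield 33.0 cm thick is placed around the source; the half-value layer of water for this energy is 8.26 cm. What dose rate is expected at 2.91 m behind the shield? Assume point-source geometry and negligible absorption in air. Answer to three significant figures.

67.4 mSv/h

Distance alone: (1.20/2.91)² = 0.1700, so 6320 × 0.1700 = 1074 mSv/h.
Shield: 33.0/8.26 = 3.995 half-value layers → attenuation 2^(−3.995) = 0.06272.
Combined: 1074 × 0.06272 = 67.36 mSv/h.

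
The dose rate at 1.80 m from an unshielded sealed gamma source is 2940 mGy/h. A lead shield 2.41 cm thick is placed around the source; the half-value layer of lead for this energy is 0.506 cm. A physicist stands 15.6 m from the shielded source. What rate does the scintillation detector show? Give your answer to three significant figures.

Distance alone: 2940 × (1.80/15.6)² = 2940 × 0.01331 = 39.13 mGy/h.
Shield: 2.41/0.506 = 4.763 half-value layers → attenuation 2^(−4.763) = 0.03683.
Combined: 39.13 × 0.03683 = 1.441 mGy/h.

1.44 mGy/h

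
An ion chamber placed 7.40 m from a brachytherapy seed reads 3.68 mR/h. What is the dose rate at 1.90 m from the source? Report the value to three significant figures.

Applying the 1/r² law, scaling from 7.40 m to 1.90 m:
(7.40/1.90)² = 15.17, so 3.68 × 15.17 = 55.83 mR/h.

55.8 mR/h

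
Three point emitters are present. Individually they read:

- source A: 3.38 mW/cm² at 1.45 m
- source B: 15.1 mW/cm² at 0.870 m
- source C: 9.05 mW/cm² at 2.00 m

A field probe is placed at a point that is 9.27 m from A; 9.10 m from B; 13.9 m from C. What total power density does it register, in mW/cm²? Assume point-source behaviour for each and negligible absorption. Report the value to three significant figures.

0.408 mW/cm²

Each source contributes Iᵢ·(dᵢ/rᵢ)²; contributions add.
A: 3.38 × (1.45/9.27)² = 0.08270 mW/cm²
B: 15.1 × (0.870/9.10)² = 0.1380 mW/cm²
C: 9.05 × (2.00/13.9)² = 0.1874 mW/cm²
Total = 0.08270 + 0.1380 + 0.1874 = 0.4081 mW/cm².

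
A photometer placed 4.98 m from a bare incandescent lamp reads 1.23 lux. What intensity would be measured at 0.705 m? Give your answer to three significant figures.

61.4 lux

By the inverse-square law, scaling from 4.98 m to 0.705 m:
(4.98/0.705)² = 49.90, so 1.23 × 49.90 = 61.38 lux.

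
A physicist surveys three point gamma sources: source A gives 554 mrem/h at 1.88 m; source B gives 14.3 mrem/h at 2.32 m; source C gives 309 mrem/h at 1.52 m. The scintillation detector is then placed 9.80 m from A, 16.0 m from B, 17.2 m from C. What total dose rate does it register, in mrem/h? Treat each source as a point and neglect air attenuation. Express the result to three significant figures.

Each source contributes Iᵢ·(dᵢ/rᵢ)²; contributions add.
A: 554 × (1.88/9.80)² = 20.39 mrem/h
B: 14.3 × (2.32/16.0)² = 0.3007 mrem/h
C: 309 × (1.52/17.2)² = 2.413 mrem/h
Total = 20.39 + 0.3007 + 2.413 = 23.10 mrem/h.

23.1 mrem/h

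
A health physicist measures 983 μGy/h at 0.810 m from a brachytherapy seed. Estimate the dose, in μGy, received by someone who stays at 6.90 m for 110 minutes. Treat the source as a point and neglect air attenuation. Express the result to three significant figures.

24.8 μGy

Since intensity falls as 1/r², rate at 6.90 m:
(0.810/6.90)² = 0.01378, so 983 × 0.01378 = 13.55 μGy/h.
Dose = rate × time = 13.55 μGy/h × 1.833 h = 24.84 μGy.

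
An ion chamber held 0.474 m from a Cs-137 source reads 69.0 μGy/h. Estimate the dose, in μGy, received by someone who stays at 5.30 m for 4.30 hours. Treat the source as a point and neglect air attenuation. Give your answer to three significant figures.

2.37 μGy

By the inverse-square law, rate at 5.30 m:
(0.474/5.30)² = 0.007998, so 69.0 × 0.007998 = 0.5519 μGy/h.
Dose = rate × time = 0.5519 μGy/h × 4.300 h = 2.373 μGy.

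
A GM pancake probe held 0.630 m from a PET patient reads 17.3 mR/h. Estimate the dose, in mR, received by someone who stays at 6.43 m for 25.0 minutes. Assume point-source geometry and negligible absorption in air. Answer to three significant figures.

Since intensity falls as 1/r², rate at 6.43 m:
17.3 × (0.630/6.43)² = 17.3 × 0.009600 = 0.1661 mR/h.
Dose = rate × time = 0.1661 mR/h × 0.4167 h = 0.06921 mR.

0.0692 mR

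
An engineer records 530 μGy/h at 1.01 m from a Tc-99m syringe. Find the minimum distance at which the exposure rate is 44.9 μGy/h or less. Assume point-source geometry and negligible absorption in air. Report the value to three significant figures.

Since intensity falls as 1/r², d₂ = d₁·√(I₁/I₂).
I₁/I₂ = 530/44.9 = 11.80, so d₂ = 1.01 × √11.80 = 3.469 m.

3.47 m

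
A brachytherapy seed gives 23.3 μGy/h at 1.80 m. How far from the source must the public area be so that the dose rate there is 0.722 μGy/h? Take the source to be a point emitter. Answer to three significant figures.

Using I₁d₁² = I₂d₂², d₂ = d₁·√(I₁/I₂).
I₁/I₂ = 23.3/0.722 = 32.27, so d₂ = 1.80 × √32.27 = 10.23 m.

10.2 m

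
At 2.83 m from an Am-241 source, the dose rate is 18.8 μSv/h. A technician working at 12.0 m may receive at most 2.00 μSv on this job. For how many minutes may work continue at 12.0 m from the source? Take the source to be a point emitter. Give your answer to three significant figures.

115 min

By the inverse-square law, rate at 12.0 m:
18.8 × (2.83/12.0)² = 18.8 × 0.05562 = 1.046 μSv/h.
Stay time = 2.00 μSv ÷ 1.046 μSv/h = 1.912 h = 114.7 min.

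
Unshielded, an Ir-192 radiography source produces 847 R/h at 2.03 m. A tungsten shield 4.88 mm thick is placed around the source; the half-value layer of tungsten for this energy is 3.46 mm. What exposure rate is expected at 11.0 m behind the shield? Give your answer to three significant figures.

Distance alone: (2.03/11.0)² = 0.03406, so 847 × 0.03406 = 28.85 R/h.
Shield: 4.88/3.46 = 1.410 half-value layers → attenuation 2^(−1.410) = 0.3763.
Combined: 28.85 × 0.3763 = 10.86 R/h.

10.9 R/h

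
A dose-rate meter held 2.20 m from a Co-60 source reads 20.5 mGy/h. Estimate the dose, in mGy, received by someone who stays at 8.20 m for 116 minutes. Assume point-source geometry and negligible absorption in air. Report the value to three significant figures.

2.85 mGy

By the inverse-square law, rate at 8.20 m:
20.5 × (2.20/8.20)² = 20.5 × 0.07198 = 1.476 mGy/h.
Dose = rate × time = 1.476 mGy/h × 1.933 h = 2.853 mGy.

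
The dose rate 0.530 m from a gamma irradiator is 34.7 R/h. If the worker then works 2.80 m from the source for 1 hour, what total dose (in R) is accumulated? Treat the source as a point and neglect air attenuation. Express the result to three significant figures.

Applying the 1/r² law, rate at 2.80 m:
(0.530/2.80)² = 0.03583, so 34.7 × 0.03583 = 1.243 R/h.
Dose = rate × time = 1.243 R/h × 1.000 h = 1.243 R.

1.24 R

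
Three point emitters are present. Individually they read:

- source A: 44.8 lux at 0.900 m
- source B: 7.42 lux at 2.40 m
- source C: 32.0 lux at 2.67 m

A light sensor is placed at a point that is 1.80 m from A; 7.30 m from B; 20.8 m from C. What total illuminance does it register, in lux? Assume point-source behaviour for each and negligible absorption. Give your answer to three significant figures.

Each source contributes Iᵢ·(dᵢ/rᵢ)²; contributions add.
A: 44.8 × (0.900/1.80)² = 11.20 lux
B: 7.42 × (2.40/7.30)² = 0.8020 lux
C: 32.0 × (2.67/20.8)² = 0.5273 lux
Total = 11.20 + 0.8020 + 0.5273 = 12.53 lux.

12.5 lux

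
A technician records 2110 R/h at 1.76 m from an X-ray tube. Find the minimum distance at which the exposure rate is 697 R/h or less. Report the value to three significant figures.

Using I₁d₁² = I₂d₂², d₂ = d₁·√(I₁/I₂).
I₁/I₂ = 2110/697 = 3.027, so d₂ = 1.76 × √3.027 = 3.062 m.

3.06 m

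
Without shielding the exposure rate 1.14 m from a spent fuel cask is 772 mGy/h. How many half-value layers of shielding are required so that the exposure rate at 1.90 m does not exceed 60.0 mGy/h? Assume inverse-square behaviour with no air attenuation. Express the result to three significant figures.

2.21 half-value layers

At 1.90 m, distance alone gives 772 × (1.14/1.90)² = 772 × 0.3600 = 277.9 mGy/h.
Further attenuation needed: 277.9/60.0 = 4.632.
n = log₂(4.632) = 2.212 half-value layers.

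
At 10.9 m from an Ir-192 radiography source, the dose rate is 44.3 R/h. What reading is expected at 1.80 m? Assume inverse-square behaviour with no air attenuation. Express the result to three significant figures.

1620 R/h

By the inverse-square law, the rate at 1.80 m is
44.3 × (10.9/1.80)² = 44.3 × 36.67 = 1624 R/h.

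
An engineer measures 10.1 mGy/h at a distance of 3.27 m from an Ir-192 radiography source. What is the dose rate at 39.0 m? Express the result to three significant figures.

0.0710 mGy/h

Applying the 1/r² law, the rate at 39.0 m is
10.1 × (3.27/39.0)² = 10.1 × 0.007030 = 0.07100 mGy/h.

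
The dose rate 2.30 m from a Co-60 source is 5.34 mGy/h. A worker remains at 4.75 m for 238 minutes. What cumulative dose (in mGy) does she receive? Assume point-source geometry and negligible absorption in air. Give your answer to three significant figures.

Applying the 1/r² law, rate at 4.75 m:
(2.30/4.75)² = 0.2345, so 5.34 × 0.2345 = 1.252 mGy/h.
Dose = rate × time = 1.252 mGy/h × 3.967 h = 4.967 mGy.

4.97 mGy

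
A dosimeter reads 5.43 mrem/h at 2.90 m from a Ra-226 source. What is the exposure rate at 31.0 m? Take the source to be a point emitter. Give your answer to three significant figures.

Since intensity falls as 1/r², the rate at 31.0 m is
5.43 × (2.90/31.0)² = 5.43 × 0.008751 = 0.04752 mrem/h.

0.0475 mrem/h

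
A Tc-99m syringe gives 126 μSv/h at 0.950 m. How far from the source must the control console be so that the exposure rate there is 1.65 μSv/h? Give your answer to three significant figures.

Applying the 1/r² law, d₂ = d₁·√(I₁/I₂).
I₁/I₂ = 126/1.65 = 76.36, so d₂ = 0.950 × √76.36 = 8.301 m.

8.30 m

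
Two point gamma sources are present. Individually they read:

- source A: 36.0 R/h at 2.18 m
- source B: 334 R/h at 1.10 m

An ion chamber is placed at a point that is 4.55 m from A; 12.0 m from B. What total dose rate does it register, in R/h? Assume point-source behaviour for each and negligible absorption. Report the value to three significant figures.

11.1 R/h

By superposition, sum each source's inverse-square contribution:
A: 36.0 × (2.18/4.55)² = 8.264 R/h
B: 334 × (1.10/12.0)² = 2.807 R/h
Total = 8.264 + 2.807 = 11.07 R/h.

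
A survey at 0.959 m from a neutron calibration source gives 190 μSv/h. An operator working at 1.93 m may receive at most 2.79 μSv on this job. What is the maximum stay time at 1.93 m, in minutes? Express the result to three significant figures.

Since intensity falls as 1/r², rate at 1.93 m:
190 × (0.959/1.93)² = 190 × 0.2469 = 46.91 μSv/h.
Stay time = 2.79 μSv ÷ 46.91 μSv/h = 0.05948 h = 3.569 min.

3.57 min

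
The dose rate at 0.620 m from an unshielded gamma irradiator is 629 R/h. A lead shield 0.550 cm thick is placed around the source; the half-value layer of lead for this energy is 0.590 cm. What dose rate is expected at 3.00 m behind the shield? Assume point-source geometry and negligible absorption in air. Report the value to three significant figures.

Distance alone: (0.620/3.00)² = 0.04271, so 629 × 0.04271 = 26.86 R/h.
Shield: 0.550/0.590 = 0.9322 half-value layers → attenuation 2^(−0.9322) = 0.5241.
Combined: 26.86 × 0.5241 = 14.08 R/h.

14.1 R/h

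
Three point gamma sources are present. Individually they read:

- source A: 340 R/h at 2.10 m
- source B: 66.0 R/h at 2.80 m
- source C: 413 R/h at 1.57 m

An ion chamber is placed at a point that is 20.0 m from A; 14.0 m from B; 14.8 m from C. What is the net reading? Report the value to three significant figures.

11.0 R/h

By superposition, sum each source's inverse-square contribution:
A: 340 × (2.10/20.0)² = 3.749 R/h
B: 66.0 × (2.80/14.0)² = 2.640 R/h
C: 413 × (1.57/14.8)² = 4.648 R/h
Total = 3.749 + 2.640 + 4.648 = 11.04 R/h.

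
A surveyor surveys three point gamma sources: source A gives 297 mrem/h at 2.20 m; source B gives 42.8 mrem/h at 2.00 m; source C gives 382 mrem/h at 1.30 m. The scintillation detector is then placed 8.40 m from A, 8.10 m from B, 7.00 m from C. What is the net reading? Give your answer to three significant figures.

36.2 mrem/h

By superposition, sum each source's inverse-square contribution:
A: 297 × (2.20/8.40)² = 20.37 mrem/h
B: 42.8 × (2.00/8.10)² = 2.609 mrem/h
C: 382 × (1.30/7.00)² = 13.18 mrem/h
Total = 20.37 + 2.609 + 13.18 = 36.16 mrem/h.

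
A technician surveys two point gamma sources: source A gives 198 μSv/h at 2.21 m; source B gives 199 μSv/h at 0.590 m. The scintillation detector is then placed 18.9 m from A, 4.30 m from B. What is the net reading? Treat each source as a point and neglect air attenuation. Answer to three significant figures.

By superposition, sum each source's inverse-square contribution:
A: 198 × (2.21/18.9)² = 2.707 μSv/h
B: 199 × (0.590/4.30)² = 3.746 μSv/h
Total = 2.707 + 3.746 = 6.453 μSv/h.

6.45 μSv/h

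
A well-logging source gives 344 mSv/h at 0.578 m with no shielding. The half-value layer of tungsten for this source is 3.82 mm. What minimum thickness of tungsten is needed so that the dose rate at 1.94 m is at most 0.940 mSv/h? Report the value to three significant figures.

19.2 mm

At 1.94 m, distance alone gives 344 × (0.578/1.94)² = 344 × 0.08877 = 30.54 mSv/h.
Further attenuation needed: 30.54/0.940 = 32.49.
n = log₂(32.49) = 5.022 half-value layers.
Thickness = 5.022 × 3.82 mm = 19.18 mm.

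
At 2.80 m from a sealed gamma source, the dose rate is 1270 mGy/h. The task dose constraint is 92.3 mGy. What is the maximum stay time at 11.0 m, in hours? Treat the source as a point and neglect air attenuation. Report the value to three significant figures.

Using I₁d₁² = I₂d₂², rate at 11.0 m:
1270 × (2.80/11.0)² = 1270 × 0.06479 = 82.28 mGy/h.
Stay time = 92.3 mGy ÷ 82.28 mGy/h = 1.122 h.

1.12 h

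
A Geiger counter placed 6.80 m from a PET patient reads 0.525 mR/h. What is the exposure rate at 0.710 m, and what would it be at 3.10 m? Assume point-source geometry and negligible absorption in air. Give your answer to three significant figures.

By the inverse-square law,
At 0.710 m: 0.525 × (6.80/0.710)² = 0.525 × 91.73 = 48.16 mR/h
At 3.10 m: (0.710/3.10)² = 0.05246, so 48.16 × 0.05246 = 2.526 mR/h.

48.2 mR/h; 2.53 mR/h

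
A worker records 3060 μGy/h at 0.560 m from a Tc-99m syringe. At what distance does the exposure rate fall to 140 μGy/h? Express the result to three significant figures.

2.62 m

Intensity scales as (d₁/d₂)², so d₂ = d₁·√(I₁/I₂).
I₁/I₂ = 3060/140 = 21.86, so d₂ = 0.560 × √21.86 = 2.618 m.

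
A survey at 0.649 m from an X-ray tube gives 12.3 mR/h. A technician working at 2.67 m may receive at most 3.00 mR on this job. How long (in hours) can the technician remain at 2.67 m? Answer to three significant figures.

4.13 h

Applying the 1/r² law, rate at 2.67 m:
12.3 × (0.649/2.67)² = 12.3 × 0.05908 = 0.7267 mR/h.
Stay time = 3.00 mR ÷ 0.7267 mR/h = 4.128 h.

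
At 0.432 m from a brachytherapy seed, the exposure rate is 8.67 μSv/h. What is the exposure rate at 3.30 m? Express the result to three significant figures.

0.149 μSv/h

Using I₁d₁² = I₂d₂², the rate at 3.30 m is
8.67 × (0.432/3.30)² = 8.67 × 0.01714 = 0.1486 μSv/h.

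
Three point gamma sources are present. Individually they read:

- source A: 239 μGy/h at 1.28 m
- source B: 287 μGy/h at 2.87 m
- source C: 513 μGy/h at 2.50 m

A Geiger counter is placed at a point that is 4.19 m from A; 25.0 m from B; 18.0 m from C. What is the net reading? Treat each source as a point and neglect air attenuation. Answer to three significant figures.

By superposition, sum each source's inverse-square contribution:
A: 239 × (1.28/4.19)² = 22.30 μGy/h
B: 287 × (2.87/25.0)² = 3.782 μGy/h
C: 513 × (2.50/18.0)² = 9.896 μGy/h
Total = 22.30 + 3.782 + 9.896 = 35.98 μGy/h.

36.0 μGy/h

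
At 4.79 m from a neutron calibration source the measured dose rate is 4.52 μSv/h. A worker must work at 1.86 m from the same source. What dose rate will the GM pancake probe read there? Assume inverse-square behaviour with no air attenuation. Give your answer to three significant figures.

Since intensity falls as 1/r², scaling from 4.79 m to 1.86 m:
(4.79/1.86)² = 6.632, so 4.52 × 6.632 = 29.98 μSv/h.

30.0 μSv/h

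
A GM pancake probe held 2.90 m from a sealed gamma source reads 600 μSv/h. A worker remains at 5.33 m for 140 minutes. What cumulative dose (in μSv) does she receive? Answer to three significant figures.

Applying the 1/r² law, rate at 5.33 m:
(2.90/5.33)² = 0.2960, so 600 × 0.2960 = 177.6 μSv/h.
Dose = rate × time = 177.6 μSv/h × 2.333 h = 414.3 μSv.

414 μSv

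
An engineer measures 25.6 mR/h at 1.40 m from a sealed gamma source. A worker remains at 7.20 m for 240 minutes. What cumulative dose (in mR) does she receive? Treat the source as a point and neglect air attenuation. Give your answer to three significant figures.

3.87 mR

Intensity scales as (d₁/d₂)², so rate at 7.20 m:
(1.40/7.20)² = 0.03781, so 25.6 × 0.03781 = 0.9679 mR/h.
Dose = rate × time = 0.9679 mR/h × 4.000 h = 3.872 mR.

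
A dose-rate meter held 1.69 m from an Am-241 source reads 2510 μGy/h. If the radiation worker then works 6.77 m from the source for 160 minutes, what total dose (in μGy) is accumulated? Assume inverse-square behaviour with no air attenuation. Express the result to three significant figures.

417 μGy

Intensity scales as (d₁/d₂)², so rate at 6.77 m:
(1.69/6.77)² = 0.06232, so 2510 × 0.06232 = 156.4 μGy/h.
Dose = rate × time = 156.4 μGy/h × 2.667 h = 417.1 μGy.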